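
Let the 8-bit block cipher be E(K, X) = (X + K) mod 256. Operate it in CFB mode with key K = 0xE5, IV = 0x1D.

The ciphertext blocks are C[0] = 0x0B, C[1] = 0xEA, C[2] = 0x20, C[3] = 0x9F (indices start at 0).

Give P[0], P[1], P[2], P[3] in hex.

CFB decryption: P_i = C_i ⊕ E(K, C_{i−1}), with C_{−1} = IV.
P[0]: E(K, 0x1D) = 0x02; 0x0B ⊕ 0x02 = 0x09.
P[1]: E(K, 0x0B) = 0xF0; 0xEA ⊕ 0xF0 = 0x1A.
P[2]: E(K, 0xEA) = 0xCF; 0x20 ⊕ 0xCF = 0xEF.
P[3]: E(K, 0x20) = 0x05; 0x9F ⊕ 0x05 = 0x9A.

P[0] = 0x09, P[1] = 0x1A, P[2] = 0xEF, P[3] = 0x9A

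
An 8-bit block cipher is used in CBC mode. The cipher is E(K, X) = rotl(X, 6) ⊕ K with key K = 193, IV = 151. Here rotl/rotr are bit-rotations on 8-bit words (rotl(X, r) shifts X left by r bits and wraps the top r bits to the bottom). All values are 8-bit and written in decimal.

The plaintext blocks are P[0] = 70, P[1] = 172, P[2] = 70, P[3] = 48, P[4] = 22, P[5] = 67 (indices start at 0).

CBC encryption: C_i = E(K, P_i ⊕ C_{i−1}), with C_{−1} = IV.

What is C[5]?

C[0]: P[0] ⊕ 151 = 209; E(K, 209) = 181.
C[1]: P[1] ⊕ 181 = 25; E(K, 25) = 135.
C[2]: P[2] ⊕ 135 = 193; E(K, 193) = 177.
C[3]: P[3] ⊕ 177 = 129; E(K, 129) = 161.
C[4]: P[4] ⊕ 161 = 183; E(K, 183) = 44.
C[5]: P[5] ⊕ 44 = 111; E(K, 111) = 26.

C[5] = 26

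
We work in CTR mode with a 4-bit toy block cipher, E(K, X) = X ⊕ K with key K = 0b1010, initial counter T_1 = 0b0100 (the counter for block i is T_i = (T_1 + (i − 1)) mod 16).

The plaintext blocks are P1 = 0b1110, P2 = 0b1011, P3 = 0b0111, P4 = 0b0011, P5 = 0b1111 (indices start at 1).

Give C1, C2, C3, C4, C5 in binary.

CTR encryption: S_i = E(K, T_i) where T_i is the counter for block i; C_i = P_i ⊕ S_i.
C1: T = 0b0100, S = E(K, T) = 0b1110; 0b1110 ⊕ 0b1110 = 0b0000.
C2: T = 0b0101, S = E(K, T) = 0b1111; 0b1011 ⊕ 0b1111 = 0b0100.
C3: T = 0b0110, S = E(K, T) = 0b1100; 0b0111 ⊕ 0b1100 = 0b1011.
C4: T = 0b0111, S = E(K, T) = 0b1101; 0b0011 ⊕ 0b1101 = 0b1110.
C5: T = 0b1000, S = E(K, T) = 0b0010; 0b1111 ⊕ 0b0010 = 0b1101.

C1 = 0b0000, C2 = 0b0100, C3 = 0b1011, C4 = 0b1110, C5 = 0b1101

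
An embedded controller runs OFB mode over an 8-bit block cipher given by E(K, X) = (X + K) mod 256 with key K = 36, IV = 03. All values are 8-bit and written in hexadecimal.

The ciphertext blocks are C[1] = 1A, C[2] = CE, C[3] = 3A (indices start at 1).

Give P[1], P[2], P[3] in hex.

OFB decryption: S_i = E(K, S_{i−1}) with S_{0} = IV; P_i = C_i ⊕ S_i.
P[1]: S = E(K, 03) = 39; 1A ⊕ 39 = 23.
P[2]: S = E(K, 39) = 6F; CE ⊕ 6F = A1.
P[3]: S = E(K, 6F) = A5; 3A ⊕ A5 = 9F.

P[1] = 23, P[2] = A1, P[3] = 9F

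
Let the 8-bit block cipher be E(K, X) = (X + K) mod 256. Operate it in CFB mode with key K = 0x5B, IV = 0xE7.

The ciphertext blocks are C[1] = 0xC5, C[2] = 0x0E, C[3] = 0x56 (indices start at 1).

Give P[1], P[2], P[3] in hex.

P[1] = 0x87, P[2] = 0x2E, P[3] = 0x3F

CFB decryption: P_i = C_i ⊕ E(K, C_{i−1}), with C_{0} = IV.
P[1]: E(K, 0xE7) = 0x42; 0xC5 ⊕ 0x42 = 0x87.
P[2]: E(K, 0xC5) = 0x20; 0x0E ⊕ 0x20 = 0x2E.
P[3]: E(K, 0x0E) = 0x69; 0x56 ⊕ 0x69 = 0x3F.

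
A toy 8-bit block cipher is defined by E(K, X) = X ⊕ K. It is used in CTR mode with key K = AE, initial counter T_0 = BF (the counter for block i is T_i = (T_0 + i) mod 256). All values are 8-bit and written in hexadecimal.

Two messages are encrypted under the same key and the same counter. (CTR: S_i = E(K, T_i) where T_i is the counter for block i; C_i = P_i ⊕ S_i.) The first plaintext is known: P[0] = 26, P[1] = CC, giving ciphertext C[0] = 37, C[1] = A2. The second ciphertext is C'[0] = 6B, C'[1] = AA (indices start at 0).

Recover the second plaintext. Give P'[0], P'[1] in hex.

In CTR with a reused counter, both messages share the same keystream S_i, so C_i ⊕ C'_i = P_i ⊕ P'_i and thus P'_i = P_i ⊕ C_i ⊕ C'_i.
P'[0]: 26 ⊕ 37 ⊕ 6B = 7A.
P'[1]: CC ⊕ A2 ⊕ AA = C4.

P'[0] = 7A, P'[1] = C4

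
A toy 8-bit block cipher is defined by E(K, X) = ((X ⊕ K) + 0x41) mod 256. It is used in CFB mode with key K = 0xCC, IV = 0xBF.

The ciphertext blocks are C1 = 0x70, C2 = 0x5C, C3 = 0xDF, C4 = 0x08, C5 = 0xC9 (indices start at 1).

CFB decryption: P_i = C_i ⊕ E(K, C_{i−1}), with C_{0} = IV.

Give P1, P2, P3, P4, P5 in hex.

P1: E(K, 0xBF) = 0xB4; 0x70 ⊕ 0xB4 = 0xC4.
P2: E(K, 0x70) = 0xFD; 0x5C ⊕ 0xFD = 0xA1.
P3: E(K, 0x5C) = 0xD1; 0xDF ⊕ 0xD1 = 0x0E.
P4: E(K, 0xDF) = 0x54; 0x08 ⊕ 0x54 = 0x5C.
P5: E(K, 0x08) = 0x05; 0xC9 ⊕ 0x05 = 0xCC.

P1 = 0xC4, P2 = 0xA1, P3 = 0x0E, P4 = 0x5C, P5 = 0xCC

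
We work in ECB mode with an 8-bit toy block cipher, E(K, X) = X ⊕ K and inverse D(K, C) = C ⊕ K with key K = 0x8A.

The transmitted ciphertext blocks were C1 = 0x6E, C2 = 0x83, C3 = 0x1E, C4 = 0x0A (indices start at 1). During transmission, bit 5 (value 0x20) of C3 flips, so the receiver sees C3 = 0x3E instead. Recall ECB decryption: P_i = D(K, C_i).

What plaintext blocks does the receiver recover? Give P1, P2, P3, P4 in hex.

Only C3 changed, to 0x3E. In ECB, a change in C_i affects only P_i. Decrypting the received ciphertext:
P1: D(K, 0x6E) = 0xE4.
P2: D(K, 0x83) = 0x09.
P3: D(K, 0x3E) = 0xB4.
P4: D(K, 0x0A) = 0x80.
Blocks that differ from the original plaintext: P3.

P1 = 0xE4, P2 = 0x09, P3 = 0xB4, P4 = 0x80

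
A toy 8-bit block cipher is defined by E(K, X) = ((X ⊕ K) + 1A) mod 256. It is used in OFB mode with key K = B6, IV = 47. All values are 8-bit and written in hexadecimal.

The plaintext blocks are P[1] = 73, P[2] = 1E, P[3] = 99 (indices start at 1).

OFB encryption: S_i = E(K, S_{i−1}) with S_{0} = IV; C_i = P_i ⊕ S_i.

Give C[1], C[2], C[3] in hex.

C[1]: S = E(K, 47) = 0B; 73 ⊕ 0B = 78.
C[2]: S = E(K, 0B) = D7; 1E ⊕ D7 = C9.
C[3]: S = E(K, D7) = 7B; 99 ⊕ 7B = E2.

C[1] = 78, C[2] = C9, C[3] = E2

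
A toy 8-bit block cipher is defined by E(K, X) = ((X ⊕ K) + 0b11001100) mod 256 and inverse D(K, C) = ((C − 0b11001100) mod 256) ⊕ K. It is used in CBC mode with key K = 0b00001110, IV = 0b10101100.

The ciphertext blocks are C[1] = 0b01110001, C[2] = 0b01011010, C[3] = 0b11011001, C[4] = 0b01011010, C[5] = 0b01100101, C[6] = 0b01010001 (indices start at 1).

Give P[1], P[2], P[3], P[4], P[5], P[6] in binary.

CBC decryption: P_i = D(K, C_i) ⊕ C_{i−1}, with C_{0} = IV.
P[1]: D(K, 0b01110001) = 0b10101011; 0b10101011 ⊕ 0b10101100 = 0b00000111.
P[2]: D(K, 0b01011010) = 0b10000000; 0b10000000 ⊕ 0b01110001 = 0b11110001.
P[3]: D(K, 0b11011001) = 0b00000011; 0b00000011 ⊕ 0b01011010 = 0b01011001.
P[4]: D(K, 0b01011010) = 0b10000000; 0b10000000 ⊕ 0b11011001 = 0b01011001.
P[5]: D(K, 0b01100101) = 0b10010111; 0b10010111 ⊕ 0b01011010 = 0b11001101.
P[6]: D(K, 0b01010001) = 0b10001011; 0b10001011 ⊕ 0b01100101 = 0b11101110.

P[1] = 0b00000111, P[2] = 0b11110001, P[3] = 0b01011001, P[4] = 0b01011001, P[5] = 0b11001101, P[6] = 0b11101110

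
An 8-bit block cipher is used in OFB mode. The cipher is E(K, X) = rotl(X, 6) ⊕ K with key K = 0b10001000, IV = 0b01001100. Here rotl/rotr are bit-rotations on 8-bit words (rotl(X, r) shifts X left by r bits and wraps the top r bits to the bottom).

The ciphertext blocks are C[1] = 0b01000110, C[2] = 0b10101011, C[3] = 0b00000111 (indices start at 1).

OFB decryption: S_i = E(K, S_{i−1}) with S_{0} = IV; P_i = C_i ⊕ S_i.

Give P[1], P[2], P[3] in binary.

P[1]: S = E(K, 0b01001100) = 0b10011011; 0b01000110 ⊕ 0b10011011 = 0b11011101.
P[2]: S = E(K, 0b10011011) = 0b01101110; 0b10101011 ⊕ 0b01101110 = 0b11000101.
P[3]: S = E(K, 0b01101110) = 0b00010011; 0b00000111 ⊕ 0b00010011 = 0b00010100.

P[1] = 0b11011101, P[2] = 0b11000101, P[3] = 0b00010100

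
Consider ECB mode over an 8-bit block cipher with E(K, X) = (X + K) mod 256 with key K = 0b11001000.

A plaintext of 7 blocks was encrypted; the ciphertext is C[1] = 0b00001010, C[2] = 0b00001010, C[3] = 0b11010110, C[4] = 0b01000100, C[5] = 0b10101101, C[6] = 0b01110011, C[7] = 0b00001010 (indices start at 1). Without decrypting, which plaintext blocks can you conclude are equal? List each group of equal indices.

ECB encrypts each block independently with the same key, so equal ciphertext blocks imply equal plaintext blocks.
C[1] = C[2] = C[7] = 0b00001010, so P[1] = P[2] = P[7].

P[1] = P[2] = P[7]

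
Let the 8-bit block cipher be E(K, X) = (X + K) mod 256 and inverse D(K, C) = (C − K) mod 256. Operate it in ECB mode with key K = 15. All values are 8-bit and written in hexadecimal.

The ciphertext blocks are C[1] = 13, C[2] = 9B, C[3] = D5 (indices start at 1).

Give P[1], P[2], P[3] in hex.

P[1] = FE, P[2] = 86, P[3] = C0

ECB decryption: P_i = D(K, C_i).
P[1]: D(K, 13) = FE.
P[2]: D(K, 9B) = 86.
P[3]: D(K, D5) = C0.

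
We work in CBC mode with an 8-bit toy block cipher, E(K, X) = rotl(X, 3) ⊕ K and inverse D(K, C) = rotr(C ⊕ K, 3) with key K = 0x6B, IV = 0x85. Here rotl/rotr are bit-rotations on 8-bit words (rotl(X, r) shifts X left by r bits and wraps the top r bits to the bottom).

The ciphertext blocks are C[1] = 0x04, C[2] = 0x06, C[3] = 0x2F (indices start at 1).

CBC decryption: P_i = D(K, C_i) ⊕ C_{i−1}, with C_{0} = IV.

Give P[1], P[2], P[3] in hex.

P[1] = 0x68, P[2] = 0xA9, P[3] = 0x8E

P[1]: D(K, 0x04) = 0xED; 0xED ⊕ 0x85 = 0x68.
P[2]: D(K, 0x06) = 0xAD; 0xAD ⊕ 0x04 = 0xA9.
P[3]: D(K, 0x2F) = 0x88; 0x88 ⊕ 0x06 = 0x8E.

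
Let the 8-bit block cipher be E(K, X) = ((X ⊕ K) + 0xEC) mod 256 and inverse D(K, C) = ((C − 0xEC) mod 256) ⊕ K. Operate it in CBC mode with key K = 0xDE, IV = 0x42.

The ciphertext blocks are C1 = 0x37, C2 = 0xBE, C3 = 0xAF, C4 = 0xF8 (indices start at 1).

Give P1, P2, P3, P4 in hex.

CBC decryption: P_i = D(K, C_i) ⊕ C_{i−1}, with C_{0} = IV.
P1: D(K, 0x37) = 0x95; 0x95 ⊕ 0x42 = 0xD7.
P2: D(K, 0xBE) = 0x0C; 0x0C ⊕ 0x37 = 0x3B.
P3: D(K, 0xAF) = 0x1D; 0x1D ⊕ 0xBE = 0xA3.
P4: D(K, 0xF8) = 0xD2; 0xD2 ⊕ 0xAF = 0x7D.

P1 = 0xD7, P2 = 0x3B, P3 = 0xA3, P4 = 0x7D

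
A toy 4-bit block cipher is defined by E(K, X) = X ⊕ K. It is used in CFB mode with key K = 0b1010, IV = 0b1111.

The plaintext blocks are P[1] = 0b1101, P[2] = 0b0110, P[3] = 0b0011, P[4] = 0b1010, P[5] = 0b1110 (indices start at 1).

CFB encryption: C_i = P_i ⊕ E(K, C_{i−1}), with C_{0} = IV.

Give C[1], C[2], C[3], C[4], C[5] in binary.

C[1] = 0b1000, C[2] = 0b0100, C[3] = 0b1101, C[4] = 0b1101, C[5] = 0b1001

C[1]: E(K, 0b1111) = 0b0101; 0b1101 ⊕ 0b0101 = 0b1000.
C[2]: E(K, 0b1000) = 0b0010; 0b0110 ⊕ 0b0010 = 0b0100.
C[3]: E(K, 0b0100) = 0b1110; 0b0011 ⊕ 0b1110 = 0b1101.
C[4]: E(K, 0b1101) = 0b0111; 0b1010 ⊕ 0b0111 = 0b1101.
C[5]: E(K, 0b1101) = 0b0111; 0b1110 ⊕ 0b0111 = 0b1001.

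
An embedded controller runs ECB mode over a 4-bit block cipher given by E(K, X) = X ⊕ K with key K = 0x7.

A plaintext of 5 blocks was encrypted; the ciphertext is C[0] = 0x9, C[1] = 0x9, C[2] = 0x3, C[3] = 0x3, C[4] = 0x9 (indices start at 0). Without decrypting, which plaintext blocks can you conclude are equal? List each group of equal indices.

ECB encrypts each block independently with the same key, so equal ciphertext blocks imply equal plaintext blocks.
C[0] = C[1] = C[4] = 0x9, so P[0] = P[1] = P[4].
C[2] = C[3] = 0x3, so P[2] = P[3].

P[0] = P[1] = P[4]; P[2] = P[3]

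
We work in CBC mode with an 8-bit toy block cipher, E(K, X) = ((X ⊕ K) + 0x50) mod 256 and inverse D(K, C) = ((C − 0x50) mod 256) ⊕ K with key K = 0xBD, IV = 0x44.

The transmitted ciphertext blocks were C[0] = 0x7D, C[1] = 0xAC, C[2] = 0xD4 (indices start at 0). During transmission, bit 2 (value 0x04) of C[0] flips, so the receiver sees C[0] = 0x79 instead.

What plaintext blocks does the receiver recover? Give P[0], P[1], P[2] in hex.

P[0] = 0xD0, P[1] = 0x98, P[2] = 0x95

CBC decryption: P_i = D(K, C_i) ⊕ C_{i−1}, with C_{−1} = IV.
Only C[0] changed, to 0x79. In CBC, a change in C_i garbles P_i and flips the same bit in P_{i+1}. Decrypting the received ciphertext:
P[0]: D(K, 0x79) = 0x94; 0x94 ⊕ 0x44 = 0xD0.
P[1]: D(K, 0xAC) = 0xE1; 0xE1 ⊕ 0x79 = 0x98.
P[2]: D(K, 0xD4) = 0x39; 0x39 ⊕ 0xAC = 0x95.
Blocks that differ from the original plaintext: P[0], P[1].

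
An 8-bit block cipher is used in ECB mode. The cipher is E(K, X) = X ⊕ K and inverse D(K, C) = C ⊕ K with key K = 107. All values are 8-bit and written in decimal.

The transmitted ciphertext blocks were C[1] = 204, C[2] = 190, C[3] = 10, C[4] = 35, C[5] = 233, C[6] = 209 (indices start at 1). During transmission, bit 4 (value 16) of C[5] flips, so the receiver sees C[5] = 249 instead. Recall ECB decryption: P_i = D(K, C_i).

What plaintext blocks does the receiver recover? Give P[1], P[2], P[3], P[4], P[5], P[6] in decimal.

P[1] = 167, P[2] = 213, P[3] = 97, P[4] = 72, P[5] = 146, P[6] = 186

Only C[5] changed, to 249. In ECB, a change in C_i affects only P_i. Decrypting the received ciphertext:
P[1]: D(K, 204) = 167.
P[2]: D(K, 190) = 213.
P[3]: D(K, 10) = 97.
P[4]: D(K, 35) = 72.
P[5]: D(K, 249) = 146.
P[6]: D(K, 209) = 186.
Blocks that differ from the original plaintext: P[5].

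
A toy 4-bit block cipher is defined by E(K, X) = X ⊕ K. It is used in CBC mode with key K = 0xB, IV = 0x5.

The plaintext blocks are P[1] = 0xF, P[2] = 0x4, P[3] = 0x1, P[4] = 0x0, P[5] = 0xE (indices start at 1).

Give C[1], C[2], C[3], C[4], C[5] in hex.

CBC encryption: C_i = E(K, P_i ⊕ C_{i−1}), with C_{0} = IV.
C[1]: P[1] ⊕ 0x5 = 0xA; E(K, 0xA) = 0x1.
C[2]: P[2] ⊕ 0x1 = 0x5; E(K, 0x5) = 0xE.
C[3]: P[3] ⊕ 0xE = 0xF; E(K, 0xF) = 0x4.
C[4]: P[4] ⊕ 0x4 = 0x4; E(K, 0x4) = 0xF.
C[5]: P[5] ⊕ 0xF = 0x1; E(K, 0x1) = 0xA.

C[1] = 0x1, C[2] = 0xE, C[3] = 0x4, C[4] = 0xF, C[5] = 0xA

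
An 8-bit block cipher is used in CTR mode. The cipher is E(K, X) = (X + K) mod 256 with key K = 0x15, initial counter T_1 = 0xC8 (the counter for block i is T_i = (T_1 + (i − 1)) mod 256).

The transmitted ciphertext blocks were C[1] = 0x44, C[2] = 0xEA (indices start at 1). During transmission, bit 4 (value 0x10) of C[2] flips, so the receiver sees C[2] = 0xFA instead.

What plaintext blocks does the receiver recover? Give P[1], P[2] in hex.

CTR decryption: S_i = E(K, T_i) where T_i is the counter for block i; P_i = C_i ⊕ S_i.
Only C[2] changed, to 0xFA. In CTR, a change in C_i flips the same bit in P_i only; the keystream is unaffected. Decrypting the received ciphertext:
P[1]: T = 0xC8, S = E(K, T) = 0xDD; 0x44 ⊕ 0xDD = 0x99.
P[2]: T = 0xC9, S = E(K, T) = 0xDE; 0xFA ⊕ 0xDE = 0x24.
Blocks that differ from the original plaintext: P[2].

P[1] = 0x99, P[2] = 0x24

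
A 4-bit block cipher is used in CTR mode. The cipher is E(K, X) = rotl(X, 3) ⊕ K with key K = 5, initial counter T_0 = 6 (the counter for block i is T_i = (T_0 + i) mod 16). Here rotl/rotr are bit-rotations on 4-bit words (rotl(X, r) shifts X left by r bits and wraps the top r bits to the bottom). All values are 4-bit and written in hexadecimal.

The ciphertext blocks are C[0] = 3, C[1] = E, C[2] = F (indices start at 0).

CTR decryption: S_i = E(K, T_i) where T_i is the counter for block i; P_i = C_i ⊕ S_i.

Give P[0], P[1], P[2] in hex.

P[0] = 5, P[1] = 0, P[2] = E

P[0]: T = 6, S = E(K, T) = 6; 3 ⊕ 6 = 5.
P[1]: T = 7, S = E(K, T) = E; E ⊕ E = 0.
P[2]: T = 8, S = E(K, T) = 1; F ⊕ 1 = E.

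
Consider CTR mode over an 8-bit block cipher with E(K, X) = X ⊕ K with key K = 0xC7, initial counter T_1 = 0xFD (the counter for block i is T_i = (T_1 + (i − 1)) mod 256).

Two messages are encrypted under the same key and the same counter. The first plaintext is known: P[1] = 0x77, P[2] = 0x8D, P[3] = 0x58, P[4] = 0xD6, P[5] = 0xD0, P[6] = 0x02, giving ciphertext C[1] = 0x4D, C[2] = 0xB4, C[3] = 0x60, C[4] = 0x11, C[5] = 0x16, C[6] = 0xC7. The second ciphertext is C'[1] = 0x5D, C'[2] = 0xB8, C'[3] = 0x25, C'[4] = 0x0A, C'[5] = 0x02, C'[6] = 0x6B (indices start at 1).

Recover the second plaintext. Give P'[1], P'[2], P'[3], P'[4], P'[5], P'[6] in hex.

P'[1] = 0x67, P'[2] = 0x81, P'[3] = 0x1D, P'[4] = 0xCD, P'[5] = 0xC4, P'[6] = 0xAE

In CTR with a reused counter, both messages share the same keystream S_i, so C_i ⊕ C'_i = P_i ⊕ P'_i and thus P'_i = P_i ⊕ C_i ⊕ C'_i.
P'[1]: 0x77 ⊕ 0x4D ⊕ 0x5D = 0x67.
P'[2]: 0x8D ⊕ 0xB4 ⊕ 0xB8 = 0x81.
P'[3]: 0x58 ⊕ 0x60 ⊕ 0x25 = 0x1D.
P'[4]: 0xD6 ⊕ 0x11 ⊕ 0x0A = 0xCD.
P'[5]: 0xD0 ⊕ 0x16 ⊕ 0x02 = 0xC4.
P'[6]: 0x02 ⊕ 0xC7 ⊕ 0x6B = 0xAE.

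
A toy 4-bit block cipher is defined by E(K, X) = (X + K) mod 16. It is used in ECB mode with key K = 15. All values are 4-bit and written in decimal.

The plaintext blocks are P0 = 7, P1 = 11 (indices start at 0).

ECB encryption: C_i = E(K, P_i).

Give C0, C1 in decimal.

C0: E(K, 7) = 6.
C1: E(K, 11) = 10.

C0 = 6, C1 = 10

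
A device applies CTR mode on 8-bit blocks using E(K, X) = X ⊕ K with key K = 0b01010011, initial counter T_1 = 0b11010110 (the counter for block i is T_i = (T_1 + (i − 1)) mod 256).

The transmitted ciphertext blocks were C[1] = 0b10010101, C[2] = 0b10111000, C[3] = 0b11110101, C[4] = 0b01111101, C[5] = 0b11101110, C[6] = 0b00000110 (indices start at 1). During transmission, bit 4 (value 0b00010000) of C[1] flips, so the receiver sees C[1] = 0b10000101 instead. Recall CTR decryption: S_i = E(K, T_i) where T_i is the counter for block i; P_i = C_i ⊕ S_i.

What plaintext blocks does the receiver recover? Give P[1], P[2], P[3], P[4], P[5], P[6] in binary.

P[1] = 0b00000000, P[2] = 0b00111100, P[3] = 0b01111110, P[4] = 0b11110111, P[5] = 0b01100111, P[6] = 0b10001110

Only C[1] changed, to 0b10000101. In CTR, a change in C_i flips the same bit in P_i only; the keystream is unaffected. Decrypting the received ciphertext:
P[1]: T = 0b11010110, S = E(K, T) = 0b10000101; 0b10000101 ⊕ 0b10000101 = 0b00000000.
P[2]: T = 0b11010111, S = E(K, T) = 0b10000100; 0b10111000 ⊕ 0b10000100 = 0b00111100.
P[3]: T = 0b11011000, S = E(K, T) = 0b10001011; 0b11110101 ⊕ 0b10001011 = 0b01111110.
P[4]: T = 0b11011001, S = E(K, T) = 0b10001010; 0b01111101 ⊕ 0b10001010 = 0b11110111.
P[5]: T = 0b11011010, S = E(K, T) = 0b10001001; 0b11101110 ⊕ 0b10001001 = 0b01100111.
P[6]: T = 0b11011011, S = E(K, T) = 0b10001000; 0b00000110 ⊕ 0b10001000 = 0b10001110.
Blocks that differ from the original plaintext: P[1].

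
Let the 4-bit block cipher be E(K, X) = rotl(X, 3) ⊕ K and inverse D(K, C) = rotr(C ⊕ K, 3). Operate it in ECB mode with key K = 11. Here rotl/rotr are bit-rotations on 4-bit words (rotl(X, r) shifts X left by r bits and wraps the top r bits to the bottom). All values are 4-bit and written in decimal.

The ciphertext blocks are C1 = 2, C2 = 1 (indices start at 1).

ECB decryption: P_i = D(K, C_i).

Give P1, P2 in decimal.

P1: D(K, 2) = 3.
P2: D(K, 1) = 5.

P1 = 3, P2 = 5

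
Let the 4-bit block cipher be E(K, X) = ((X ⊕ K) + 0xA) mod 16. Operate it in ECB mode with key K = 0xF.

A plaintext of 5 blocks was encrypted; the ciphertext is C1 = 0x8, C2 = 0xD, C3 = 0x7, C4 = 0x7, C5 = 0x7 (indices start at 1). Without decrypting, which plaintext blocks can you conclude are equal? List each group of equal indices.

P3 = P4 = P5

ECB encrypts each block independently with the same key, so equal ciphertext blocks imply equal plaintext blocks.
C3 = C4 = C5 = 0x7, so P3 = P4 = P5.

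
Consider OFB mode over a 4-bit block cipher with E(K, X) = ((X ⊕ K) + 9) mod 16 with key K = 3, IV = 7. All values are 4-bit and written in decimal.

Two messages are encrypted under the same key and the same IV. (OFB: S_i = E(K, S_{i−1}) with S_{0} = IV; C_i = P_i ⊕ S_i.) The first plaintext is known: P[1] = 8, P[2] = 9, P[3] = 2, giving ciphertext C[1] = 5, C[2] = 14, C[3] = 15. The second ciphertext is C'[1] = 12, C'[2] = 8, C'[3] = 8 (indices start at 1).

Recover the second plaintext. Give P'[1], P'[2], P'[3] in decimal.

In OFB with a reused IV, both messages share the same keystream S_i, so C_i ⊕ C'_i = P_i ⊕ P'_i and thus P'_i = P_i ⊕ C_i ⊕ C'_i.
P'[1]: 8 ⊕ 5 ⊕ 12 = 1.
P'[2]: 9 ⊕ 14 ⊕ 8 = 15.
P'[3]: 2 ⊕ 15 ⊕ 8 = 5.

P'[1] = 1, P'[2] = 15, P'[3] = 5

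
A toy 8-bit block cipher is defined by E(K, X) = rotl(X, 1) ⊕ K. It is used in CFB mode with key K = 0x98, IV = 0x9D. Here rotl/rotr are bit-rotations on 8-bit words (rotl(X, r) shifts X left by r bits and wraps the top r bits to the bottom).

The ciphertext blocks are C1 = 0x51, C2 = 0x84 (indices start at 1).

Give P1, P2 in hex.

CFB decryption: P_i = C_i ⊕ E(K, C_{i−1}), with C_{0} = IV.
P1: E(K, 0x9D) = 0xA3; 0x51 ⊕ 0xA3 = 0xF2.
P2: E(K, 0x51) = 0x3A; 0x84 ⊕ 0x3A = 0xBE.

P1 = 0xF2, P2 = 0xBE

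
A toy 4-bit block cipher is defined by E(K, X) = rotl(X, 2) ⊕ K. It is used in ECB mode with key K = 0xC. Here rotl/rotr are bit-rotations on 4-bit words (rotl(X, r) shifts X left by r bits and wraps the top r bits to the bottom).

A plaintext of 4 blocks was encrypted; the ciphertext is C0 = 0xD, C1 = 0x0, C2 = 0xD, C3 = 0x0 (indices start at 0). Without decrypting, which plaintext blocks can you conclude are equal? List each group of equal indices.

ECB encrypts each block independently with the same key, so equal ciphertext blocks imply equal plaintext blocks.
C0 = C2 = 0xD, so P0 = P2.
C1 = C3 = 0x0, so P1 = P3.

P0 = P2; P1 = P3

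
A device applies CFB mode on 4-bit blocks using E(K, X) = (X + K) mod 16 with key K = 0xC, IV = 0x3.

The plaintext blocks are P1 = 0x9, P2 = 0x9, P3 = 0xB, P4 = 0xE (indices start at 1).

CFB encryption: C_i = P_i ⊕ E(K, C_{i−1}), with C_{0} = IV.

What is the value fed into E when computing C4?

0xC

C1: E(K, 0x3) = 0xF; 0x9 ⊕ 0xF = 0x6.
C2: E(K, 0x6) = 0x2; 0x9 ⊕ 0x2 = 0xB.
C3: E(K, 0xB) = 0x7; 0xB ⊕ 0x7 = 0xC.
C4: E(K, 0xC) = 0x8; 0xE ⊕ 0x8 = 0x6.
So the input to E for block 4 is 0xC.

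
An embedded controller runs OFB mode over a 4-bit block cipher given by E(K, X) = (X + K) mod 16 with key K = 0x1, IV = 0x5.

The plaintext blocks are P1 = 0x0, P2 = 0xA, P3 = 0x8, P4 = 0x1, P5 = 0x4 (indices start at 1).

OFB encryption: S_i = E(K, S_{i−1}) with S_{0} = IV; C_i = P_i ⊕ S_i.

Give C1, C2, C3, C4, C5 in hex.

C1 = 0x6, C2 = 0xD, C3 = 0x0, C4 = 0x8, C5 = 0xE

C1: S = E(K, 0x5) = 0x6; 0x0 ⊕ 0x6 = 0x6.
C2: S = E(K, 0x6) = 0x7; 0xA ⊕ 0x7 = 0xD.
C3: S = E(K, 0x7) = 0x8; 0x8 ⊕ 0x8 = 0x0.
C4: S = E(K, 0x8) = 0x9; 0x1 ⊕ 0x9 = 0x8.
C5: S = E(K, 0x9) = 0xA; 0x4 ⊕ 0xA = 0xE.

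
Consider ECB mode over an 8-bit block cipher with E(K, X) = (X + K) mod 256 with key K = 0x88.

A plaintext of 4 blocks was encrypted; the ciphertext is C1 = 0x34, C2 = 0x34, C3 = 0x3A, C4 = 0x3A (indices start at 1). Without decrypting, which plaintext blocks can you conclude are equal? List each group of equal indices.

ECB encrypts each block independently with the same key, so equal ciphertext blocks imply equal plaintext blocks.
C1 = C2 = 0x34, so P1 = P2.
C3 = C4 = 0x3A, so P3 = P4.

P1 = P2; P3 = P4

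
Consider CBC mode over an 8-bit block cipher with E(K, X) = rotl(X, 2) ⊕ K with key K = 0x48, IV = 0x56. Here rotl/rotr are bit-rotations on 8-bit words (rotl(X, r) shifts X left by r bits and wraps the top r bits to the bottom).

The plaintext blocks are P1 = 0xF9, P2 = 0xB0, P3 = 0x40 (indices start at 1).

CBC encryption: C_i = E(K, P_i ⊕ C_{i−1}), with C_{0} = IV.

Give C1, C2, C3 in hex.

C1 = 0xF6, C2 = 0x51, C3 = 0x0C

C1: P1 ⊕ 0x56 = 0xAF; E(K, 0xAF) = 0xF6.
C2: P2 ⊕ 0xF6 = 0x46; E(K, 0x46) = 0x51.
C3: P3 ⊕ 0x51 = 0x11; E(K, 0x11) = 0x0C.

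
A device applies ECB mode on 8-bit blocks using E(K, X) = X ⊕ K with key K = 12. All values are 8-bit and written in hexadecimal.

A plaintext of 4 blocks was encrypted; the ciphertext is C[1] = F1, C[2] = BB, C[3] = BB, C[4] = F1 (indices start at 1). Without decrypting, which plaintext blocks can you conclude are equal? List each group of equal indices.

ECB encrypts each block independently with the same key, so equal ciphertext blocks imply equal plaintext blocks.
C[1] = C[4] = F1, so P[1] = P[4].
C[2] = C[3] = BB, so P[2] = P[3].

P[1] = P[4]; P[2] = P[3]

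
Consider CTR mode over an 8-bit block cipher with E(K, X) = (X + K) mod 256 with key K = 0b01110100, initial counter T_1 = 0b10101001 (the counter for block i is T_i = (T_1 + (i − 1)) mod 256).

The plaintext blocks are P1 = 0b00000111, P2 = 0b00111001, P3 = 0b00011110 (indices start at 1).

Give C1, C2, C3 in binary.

CTR encryption: S_i = E(K, T_i) where T_i is the counter for block i; C_i = P_i ⊕ S_i.
C1: T = 0b10101001, S = E(K, T) = 0b00011101; 0b00000111 ⊕ 0b00011101 = 0b00011010.
C2: T = 0b10101010, S = E(K, T) = 0b00011110; 0b00111001 ⊕ 0b00011110 = 0b00100111.
C3: T = 0b10101011, S = E(K, T) = 0b00011111; 0b00011110 ⊕ 0b00011111 = 0b00000001.

C1 = 0b00011010, C2 = 0b00100111, C3 = 0b00000001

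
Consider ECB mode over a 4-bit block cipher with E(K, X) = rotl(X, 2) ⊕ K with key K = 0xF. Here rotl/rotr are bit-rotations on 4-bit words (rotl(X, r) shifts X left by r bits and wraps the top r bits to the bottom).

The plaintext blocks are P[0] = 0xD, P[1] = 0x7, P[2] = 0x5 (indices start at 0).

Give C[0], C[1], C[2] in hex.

ECB encryption: C_i = E(K, P_i).
C[0]: E(K, 0xD) = 0x8.
C[1]: E(K, 0x7) = 0x2.
C[2]: E(K, 0x5) = 0xA.

C[0] = 0x8, C[1] = 0x2, C[2] = 0xA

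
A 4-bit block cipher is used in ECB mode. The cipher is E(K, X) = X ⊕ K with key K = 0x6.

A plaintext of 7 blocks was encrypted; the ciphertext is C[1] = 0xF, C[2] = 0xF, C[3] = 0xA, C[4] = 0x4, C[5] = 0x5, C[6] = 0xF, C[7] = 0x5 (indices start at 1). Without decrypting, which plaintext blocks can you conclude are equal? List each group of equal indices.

P[1] = P[2] = P[6]; P[5] = P[7]

ECB encrypts each block independently with the same key, so equal ciphertext blocks imply equal plaintext blocks.
C[1] = C[2] = C[6] = 0xF, so P[1] = P[2] = P[6].
C[5] = C[7] = 0x5, so P[5] = P[7].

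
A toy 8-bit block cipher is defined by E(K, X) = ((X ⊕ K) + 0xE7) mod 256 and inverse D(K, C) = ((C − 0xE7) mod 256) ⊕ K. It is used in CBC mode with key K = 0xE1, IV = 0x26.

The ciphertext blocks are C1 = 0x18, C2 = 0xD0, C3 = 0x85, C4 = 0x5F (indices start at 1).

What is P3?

CBC decryption: P_i = D(K, C_i) ⊕ C_{i−1}, with C_{0} = IV.
P3: D(K, 0x85) = 0x7F; 0x7F ⊕ 0xD0 = 0xAF.

P3 = 0xAF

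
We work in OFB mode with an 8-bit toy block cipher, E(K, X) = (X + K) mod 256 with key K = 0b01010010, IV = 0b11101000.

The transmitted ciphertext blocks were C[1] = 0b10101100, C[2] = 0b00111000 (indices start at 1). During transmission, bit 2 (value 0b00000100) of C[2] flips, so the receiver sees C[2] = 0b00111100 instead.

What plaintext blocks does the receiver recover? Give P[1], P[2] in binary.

OFB decryption: S_i = E(K, S_{i−1}) with S_{0} = IV; P_i = C_i ⊕ S_i.
Only C[2] changed, to 0b00111100. In OFB, a change in C_i flips the same bit in P_i only; the keystream is unaffected. Decrypting the received ciphertext:
P[1]: S = E(K, 0b11101000) = 0b00111010; 0b10101100 ⊕ 0b00111010 = 0b10010110.
P[2]: S = E(K, 0b00111010) = 0b10001100; 0b00111100 ⊕ 0b10001100 = 0b10110000.
Blocks that differ from the original plaintext: P[2].

P[1] = 0b10010110, P[2] = 0b10110000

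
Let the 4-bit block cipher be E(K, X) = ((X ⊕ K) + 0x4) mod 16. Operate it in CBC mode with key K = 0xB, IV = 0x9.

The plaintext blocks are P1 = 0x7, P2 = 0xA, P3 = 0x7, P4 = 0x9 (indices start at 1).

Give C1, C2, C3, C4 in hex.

CBC encryption: C_i = E(K, P_i ⊕ C_{i−1}), with C_{0} = IV.
C1: P1 ⊕ 0x9 = 0xE; E(K, 0xE) = 0x9.
C2: P2 ⊕ 0x9 = 0x3; E(K, 0x3) = 0xC.
C3: P3 ⊕ 0xC = 0xB; E(K, 0xB) = 0x4.
C4: P4 ⊕ 0x4 = 0xD; E(K, 0xD) = 0xA.

C1 = 0x9, C2 = 0xC, C3 = 0x4, C4 = 0xA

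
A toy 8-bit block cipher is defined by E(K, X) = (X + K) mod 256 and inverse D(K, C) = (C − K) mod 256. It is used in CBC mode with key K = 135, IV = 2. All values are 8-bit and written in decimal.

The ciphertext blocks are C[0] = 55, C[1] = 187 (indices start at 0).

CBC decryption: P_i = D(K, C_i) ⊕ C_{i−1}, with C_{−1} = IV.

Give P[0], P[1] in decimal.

P[0] = 178, P[1] = 3

P[0]: D(K, 55) = 176; 176 ⊕ 2 = 178.
P[1]: D(K, 187) = 52; 52 ⊕ 55 = 3.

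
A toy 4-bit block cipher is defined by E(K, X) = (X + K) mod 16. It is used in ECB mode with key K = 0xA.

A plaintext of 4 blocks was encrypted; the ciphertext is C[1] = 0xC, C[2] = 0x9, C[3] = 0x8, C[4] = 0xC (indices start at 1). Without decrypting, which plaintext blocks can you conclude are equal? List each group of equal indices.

P[1] = P[4]

ECB encrypts each block independently with the same key, so equal ciphertext blocks imply equal plaintext blocks.
C[1] = C[4] = 0xC, so P[1] = P[4].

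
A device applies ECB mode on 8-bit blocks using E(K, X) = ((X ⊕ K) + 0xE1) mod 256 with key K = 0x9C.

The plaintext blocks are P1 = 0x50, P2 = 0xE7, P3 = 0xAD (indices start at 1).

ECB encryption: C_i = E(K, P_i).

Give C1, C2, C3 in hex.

C1: E(K, 0x50) = 0xAD.
C2: E(K, 0xE7) = 0x5C.
C3: E(K, 0xAD) = 0x12.

C1 = 0xAD, C2 = 0x5C, C3 = 0x12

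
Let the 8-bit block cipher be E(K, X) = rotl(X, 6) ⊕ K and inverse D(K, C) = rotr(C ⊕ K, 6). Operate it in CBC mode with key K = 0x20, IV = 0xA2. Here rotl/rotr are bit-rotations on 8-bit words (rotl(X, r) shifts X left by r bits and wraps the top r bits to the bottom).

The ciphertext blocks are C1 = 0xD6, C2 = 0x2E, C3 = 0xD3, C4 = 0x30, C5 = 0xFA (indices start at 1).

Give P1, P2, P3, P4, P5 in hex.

CBC decryption: P_i = D(K, C_i) ⊕ C_{i−1}, with C_{0} = IV.
P1: D(K, 0xD6) = 0xDB; 0xDB ⊕ 0xA2 = 0x79.
P2: D(K, 0x2E) = 0x38; 0x38 ⊕ 0xD6 = 0xEE.
P3: D(K, 0xD3) = 0xCF; 0xCF ⊕ 0x2E = 0xE1.
P4: D(K, 0x30) = 0x40; 0x40 ⊕ 0xD3 = 0x93.
P5: D(K, 0xFA) = 0x6B; 0x6B ⊕ 0x30 = 0x5B.

P1 = 0x79, P2 = 0xEE, P3 = 0xE1, P4 = 0x93, P5 = 0x5B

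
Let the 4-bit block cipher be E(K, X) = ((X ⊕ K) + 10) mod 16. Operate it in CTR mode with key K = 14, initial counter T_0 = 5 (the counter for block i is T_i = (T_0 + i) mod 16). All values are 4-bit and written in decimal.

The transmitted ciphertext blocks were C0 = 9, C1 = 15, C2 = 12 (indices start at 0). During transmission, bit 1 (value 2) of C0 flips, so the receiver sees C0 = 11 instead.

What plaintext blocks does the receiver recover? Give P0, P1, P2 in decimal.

P0 = 14, P1 = 13, P2 = 15

CTR decryption: S_i = E(K, T_i) where T_i is the counter for block i; P_i = C_i ⊕ S_i.
Only C0 changed, to 11. In CTR, a change in C_i flips the same bit in P_i only; the keystream is unaffected. Decrypting the received ciphertext:
P0: T = 5, S = E(K, T) = 5; 11 ⊕ 5 = 14.
P1: T = 6, S = E(K, T) = 2; 15 ⊕ 2 = 13.
P2: T = 7, S = E(K, T) = 3; 12 ⊕ 3 = 15.
Blocks that differ from the original plaintext: P0.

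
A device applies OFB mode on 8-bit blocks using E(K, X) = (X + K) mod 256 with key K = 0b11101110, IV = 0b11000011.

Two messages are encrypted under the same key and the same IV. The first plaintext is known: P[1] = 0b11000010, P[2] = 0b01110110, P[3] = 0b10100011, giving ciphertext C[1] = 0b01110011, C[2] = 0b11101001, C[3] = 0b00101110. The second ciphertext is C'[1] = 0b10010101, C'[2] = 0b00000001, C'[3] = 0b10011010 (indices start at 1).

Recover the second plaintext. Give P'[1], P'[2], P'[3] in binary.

P'[1] = 0b00100100, P'[2] = 0b10011110, P'[3] = 0b00010111

In OFB with a reused IV, both messages share the same keystream S_i, so C_i ⊕ C'_i = P_i ⊕ P'_i and thus P'_i = P_i ⊕ C_i ⊕ C'_i.
P'[1]: 0b11000010 ⊕ 0b01110011 ⊕ 0b10010101 = 0b00100100.
P'[2]: 0b01110110 ⊕ 0b11101001 ⊕ 0b00000001 = 0b10011110.
P'[3]: 0b10100011 ⊕ 0b00101110 ⊕ 0b10011010 = 0b00010111.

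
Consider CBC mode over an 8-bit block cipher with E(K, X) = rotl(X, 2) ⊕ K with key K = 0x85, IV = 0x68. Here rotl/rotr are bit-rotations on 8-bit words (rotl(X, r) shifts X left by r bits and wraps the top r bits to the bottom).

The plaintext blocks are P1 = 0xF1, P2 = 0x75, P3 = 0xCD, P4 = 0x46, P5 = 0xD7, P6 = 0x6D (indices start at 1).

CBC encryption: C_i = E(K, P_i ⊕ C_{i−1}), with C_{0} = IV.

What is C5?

C1: P1 ⊕ 0x68 = 0x99; E(K, 0x99) = 0xE3.
C2: P2 ⊕ 0xE3 = 0x96; E(K, 0x96) = 0xDF.
C3: P3 ⊕ 0xDF = 0x12; E(K, 0x12) = 0xCD.
C4: P4 ⊕ 0xCD = 0x8B; E(K, 0x8B) = 0xAB.
C5: P5 ⊕ 0xAB = 0x7C; E(K, 0x7C) = 0x74.

C5 = 0x74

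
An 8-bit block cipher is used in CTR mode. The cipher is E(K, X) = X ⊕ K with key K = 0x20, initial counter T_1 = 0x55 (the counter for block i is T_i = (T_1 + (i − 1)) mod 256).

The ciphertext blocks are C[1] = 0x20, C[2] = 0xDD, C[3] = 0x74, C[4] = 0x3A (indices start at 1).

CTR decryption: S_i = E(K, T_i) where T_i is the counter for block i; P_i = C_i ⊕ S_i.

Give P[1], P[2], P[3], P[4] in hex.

P[1]: T = 0x55, S = E(K, T) = 0x75; 0x20 ⊕ 0x75 = 0x55.
P[2]: T = 0x56, S = E(K, T) = 0x76; 0xDD ⊕ 0x76 = 0xAB.
P[3]: T = 0x57, S = E(K, T) = 0x77; 0x74 ⊕ 0x77 = 0x03.
P[4]: T = 0x58, S = E(K, T) = 0x78; 0x3A ⊕ 0x78 = 0x42.

P[1] = 0x55, P[2] = 0xAB, P[3] = 0x03, P[4] = 0x42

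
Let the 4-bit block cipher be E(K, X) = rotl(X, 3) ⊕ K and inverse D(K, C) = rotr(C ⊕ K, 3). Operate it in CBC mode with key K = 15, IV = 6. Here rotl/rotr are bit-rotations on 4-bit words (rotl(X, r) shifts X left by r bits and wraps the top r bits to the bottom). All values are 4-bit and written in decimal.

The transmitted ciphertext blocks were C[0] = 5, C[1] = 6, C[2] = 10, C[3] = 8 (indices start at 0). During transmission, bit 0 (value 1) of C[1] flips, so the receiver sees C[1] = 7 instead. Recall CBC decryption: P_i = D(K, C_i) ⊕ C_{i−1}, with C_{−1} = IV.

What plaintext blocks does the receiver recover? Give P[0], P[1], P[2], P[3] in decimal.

P[0] = 3, P[1] = 4, P[2] = 13, P[3] = 4

Only C[1] changed, to 7. In CBC, a change in C_i garbles P_i and flips the same bit in P_{i+1}. Decrypting the received ciphertext:
P[0]: D(K, 5) = 5; 5 ⊕ 6 = 3.
P[1]: D(K, 7) = 1; 1 ⊕ 5 = 4.
P[2]: D(K, 10) = 10; 10 ⊕ 7 = 13.
P[3]: D(K, 8) = 14; 14 ⊕ 10 = 4.
Blocks that differ from the original plaintext: P[1], P[2].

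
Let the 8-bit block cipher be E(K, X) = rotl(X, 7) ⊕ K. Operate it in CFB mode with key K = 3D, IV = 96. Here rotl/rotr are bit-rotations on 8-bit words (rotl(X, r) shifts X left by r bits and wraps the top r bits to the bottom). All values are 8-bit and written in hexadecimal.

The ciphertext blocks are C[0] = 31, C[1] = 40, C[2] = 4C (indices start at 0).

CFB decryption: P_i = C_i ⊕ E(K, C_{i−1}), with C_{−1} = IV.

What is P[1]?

P[1]: E(K, 31) = A5; 40 ⊕ A5 = E5.

P[1] = E5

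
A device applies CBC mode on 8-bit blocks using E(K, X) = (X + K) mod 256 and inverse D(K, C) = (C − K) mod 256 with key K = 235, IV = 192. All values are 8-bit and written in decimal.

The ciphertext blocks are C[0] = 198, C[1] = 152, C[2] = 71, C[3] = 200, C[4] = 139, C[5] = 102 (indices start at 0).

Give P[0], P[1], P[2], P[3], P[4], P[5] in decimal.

P[0] = 27, P[1] = 107, P[2] = 196, P[3] = 154, P[4] = 104, P[5] = 240

CBC decryption: P_i = D(K, C_i) ⊕ C_{i−1}, with C_{−1} = IV.
P[0]: D(K, 198) = 219; 219 ⊕ 192 = 27.
P[1]: D(K, 152) = 173; 173 ⊕ 198 = 107.
P[2]: D(K, 71) = 92; 92 ⊕ 152 = 196.
P[3]: D(K, 200) = 221; 221 ⊕ 71 = 154.
P[4]: D(K, 139) = 160; 160 ⊕ 200 = 104.
P[5]: D(K, 102) = 123; 123 ⊕ 139 = 240.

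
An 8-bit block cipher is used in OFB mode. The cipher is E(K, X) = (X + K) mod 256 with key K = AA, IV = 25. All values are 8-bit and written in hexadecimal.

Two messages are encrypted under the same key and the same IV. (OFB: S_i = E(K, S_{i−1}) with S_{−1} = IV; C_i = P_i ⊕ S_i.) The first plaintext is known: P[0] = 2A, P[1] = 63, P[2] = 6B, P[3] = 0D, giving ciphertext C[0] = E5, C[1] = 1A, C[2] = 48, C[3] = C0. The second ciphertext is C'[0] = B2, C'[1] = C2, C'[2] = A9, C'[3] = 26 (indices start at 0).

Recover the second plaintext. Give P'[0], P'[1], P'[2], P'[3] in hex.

In OFB with a reused IV, both messages share the same keystream S_i, so C_i ⊕ C'_i = P_i ⊕ P'_i and thus P'_i = P_i ⊕ C_i ⊕ C'_i.
P'[0]: 2A ⊕ E5 ⊕ B2 = 7D.
P'[1]: 63 ⊕ 1A ⊕ C2 = BB.
P'[2]: 6B ⊕ 48 ⊕ A9 = 8A.
P'[3]: 0D ⊕ C0 ⊕ 26 = EB.

P'[0] = 7D, P'[1] = BB, P'[2] = 8A, P'[3] = EB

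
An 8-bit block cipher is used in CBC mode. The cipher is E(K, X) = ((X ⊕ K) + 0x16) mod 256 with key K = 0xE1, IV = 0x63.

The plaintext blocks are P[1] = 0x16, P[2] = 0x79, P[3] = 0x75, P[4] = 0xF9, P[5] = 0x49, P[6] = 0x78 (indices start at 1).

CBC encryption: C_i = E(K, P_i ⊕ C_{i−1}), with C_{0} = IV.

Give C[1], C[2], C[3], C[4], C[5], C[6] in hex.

C[1]: P[1] ⊕ 0x63 = 0x75; E(K, 0x75) = 0xAA.
C[2]: P[2] ⊕ 0xAA = 0xD3; E(K, 0xD3) = 0x48.
C[3]: P[3] ⊕ 0x48 = 0x3D; E(K, 0x3D) = 0xF2.
C[4]: P[4] ⊕ 0xF2 = 0x0B; E(K, 0x0B) = 0x00.
C[5]: P[5] ⊕ 0x00 = 0x49; E(K, 0x49) = 0xBE.
C[6]: P[6] ⊕ 0xBE = 0xC6; E(K, 0xC6) = 0x3D.

C[1] = 0xAA, C[2] = 0x48, C[3] = 0xF2, C[4] = 0x00, C[5] = 0xBE, C[6] = 0x3D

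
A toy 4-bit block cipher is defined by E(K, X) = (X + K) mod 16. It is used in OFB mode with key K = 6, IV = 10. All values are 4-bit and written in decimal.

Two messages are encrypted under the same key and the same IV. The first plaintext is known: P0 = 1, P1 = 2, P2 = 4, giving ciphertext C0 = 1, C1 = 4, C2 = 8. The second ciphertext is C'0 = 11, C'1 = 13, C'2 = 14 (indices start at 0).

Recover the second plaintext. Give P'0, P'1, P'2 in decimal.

In OFB with a reused IV, both messages share the same keystream S_i, so C_i ⊕ C'_i = P_i ⊕ P'_i and thus P'_i = P_i ⊕ C_i ⊕ C'_i.
P'0: 1 ⊕ 1 ⊕ 11 = 11.
P'1: 2 ⊕ 4 ⊕ 13 = 11.
P'2: 4 ⊕ 8 ⊕ 14 = 2.

P'0 = 11, P'1 = 11, P'2 = 2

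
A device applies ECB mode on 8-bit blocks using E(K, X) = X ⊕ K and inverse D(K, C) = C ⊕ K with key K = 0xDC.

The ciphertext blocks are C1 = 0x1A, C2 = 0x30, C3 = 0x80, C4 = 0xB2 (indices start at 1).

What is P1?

ECB decryption: P_i = D(K, C_i).
P1: D(K, 0x1A) = 0xC6.

P1 = 0xC6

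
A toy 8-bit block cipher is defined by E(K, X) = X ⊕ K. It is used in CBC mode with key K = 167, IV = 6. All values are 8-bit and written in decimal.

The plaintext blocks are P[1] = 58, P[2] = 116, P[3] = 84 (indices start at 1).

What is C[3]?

CBC encryption: C_i = E(K, P_i ⊕ C_{i−1}), with C_{0} = IV.
C[1]: P[1] ⊕ 6 = 60; E(K, 60) = 155.
C[2]: P[2] ⊕ 155 = 239; E(K, 239) = 72.
C[3]: P[3] ⊕ 72 = 28; E(K, 28) = 187.

C[3] = 187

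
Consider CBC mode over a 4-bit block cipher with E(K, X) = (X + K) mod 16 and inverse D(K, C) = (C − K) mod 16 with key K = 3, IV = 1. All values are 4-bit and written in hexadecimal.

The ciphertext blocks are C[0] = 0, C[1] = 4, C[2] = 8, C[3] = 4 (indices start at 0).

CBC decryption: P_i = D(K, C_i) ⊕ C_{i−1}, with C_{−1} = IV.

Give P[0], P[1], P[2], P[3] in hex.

P[0] = C, P[1] = 1, P[2] = 1, P[3] = 9

P[0]: D(K, 0) = D; D ⊕ 1 = C.
P[1]: D(K, 4) = 1; 1 ⊕ 0 = 1.
P[2]: D(K, 8) = 5; 5 ⊕ 4 = 1.
P[3]: D(K, 4) = 1; 1 ⊕ 8 = 9.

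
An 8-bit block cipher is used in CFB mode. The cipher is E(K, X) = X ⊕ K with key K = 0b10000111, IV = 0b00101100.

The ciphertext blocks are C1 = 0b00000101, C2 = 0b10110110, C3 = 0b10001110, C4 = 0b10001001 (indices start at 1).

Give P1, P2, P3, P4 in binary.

P1 = 0b10101110, P2 = 0b00110100, P3 = 0b10111111, P4 = 0b10000000

CFB decryption: P_i = C_i ⊕ E(K, C_{i−1}), with C_{0} = IV.
P1: E(K, 0b00101100) = 0b10101011; 0b00000101 ⊕ 0b10101011 = 0b10101110.
P2: E(K, 0b00000101) = 0b10000010; 0b10110110 ⊕ 0b10000010 = 0b00110100.
P3: E(K, 0b10110110) = 0b00110001; 0b10001110 ⊕ 0b00110001 = 0b10111111.
P4: E(K, 0b10001110) = 0b00001001; 0b10001001 ⊕ 0b00001001 = 0b10000000.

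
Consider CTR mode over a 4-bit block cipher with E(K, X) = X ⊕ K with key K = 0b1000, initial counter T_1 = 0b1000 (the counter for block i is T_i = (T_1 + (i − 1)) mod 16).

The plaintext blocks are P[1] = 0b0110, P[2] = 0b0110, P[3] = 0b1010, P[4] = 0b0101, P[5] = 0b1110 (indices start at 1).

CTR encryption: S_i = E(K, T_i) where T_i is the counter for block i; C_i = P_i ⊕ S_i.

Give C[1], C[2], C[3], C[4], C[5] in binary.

C[1] = 0b0110, C[2] = 0b0111, C[3] = 0b1000, C[4] = 0b0110, C[5] = 0b1010

C[1]: T = 0b1000, S = E(K, T) = 0b0000; 0b0110 ⊕ 0b0000 = 0b0110.
C[2]: T = 0b1001, S = E(K, T) = 0b0001; 0b0110 ⊕ 0b0001 = 0b0111.
C[3]: T = 0b1010, S = E(K, T) = 0b0010; 0b1010 ⊕ 0b0010 = 0b1000.
C[4]: T = 0b1011, S = E(K, T) = 0b0011; 0b0101 ⊕ 0b0011 = 0b0110.
C[5]: T = 0b1100, S = E(K, T) = 0b0100; 0b1110 ⊕ 0b0100 = 0b1010.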